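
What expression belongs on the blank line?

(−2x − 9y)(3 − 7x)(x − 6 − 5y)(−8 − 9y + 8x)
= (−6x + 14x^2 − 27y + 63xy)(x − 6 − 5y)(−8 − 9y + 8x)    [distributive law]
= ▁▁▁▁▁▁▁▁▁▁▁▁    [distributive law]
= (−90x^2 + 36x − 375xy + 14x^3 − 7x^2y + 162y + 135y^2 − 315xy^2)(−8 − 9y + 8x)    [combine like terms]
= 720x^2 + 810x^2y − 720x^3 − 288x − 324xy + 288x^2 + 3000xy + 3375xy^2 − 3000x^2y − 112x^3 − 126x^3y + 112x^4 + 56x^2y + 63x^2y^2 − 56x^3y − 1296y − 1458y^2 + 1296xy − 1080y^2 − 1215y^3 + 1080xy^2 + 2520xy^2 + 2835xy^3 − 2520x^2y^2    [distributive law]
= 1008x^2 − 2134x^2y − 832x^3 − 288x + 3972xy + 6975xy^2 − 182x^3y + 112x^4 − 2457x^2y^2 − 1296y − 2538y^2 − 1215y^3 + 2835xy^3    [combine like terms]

After distributive law, the bracketed line is:

(−6x^2 + 36x + 30xy + 14x^3 − 84x^2 − 70x^2y − 27xy + 162y + 135y^2 + 63x^2y − 378xy − 315xy^2)(−8 − 9y + 8x)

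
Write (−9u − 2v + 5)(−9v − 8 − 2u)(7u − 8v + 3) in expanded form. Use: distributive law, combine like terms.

451u²v − 554uv² − 444uv + 488u² − 94u + 126u³ − 144v³ + 286v² + 233v − 120

(−9u − 2v + 5)(−9v − 8 − 2u)(7u − 8v + 3)
= (81uv + 72u + 18u² + 18v² + 16v + 4uv − 45v − 40 − 10u)(7u − 8v + 3)    [distributive law]
= (85uv + 62u + 18u² + 18v² − 29v − 40)(7u − 8v + 3)    [combine like terms]
= 595u²v − 680uv² + 255uv + 434u² − 496uv + 186u + 126u³ − 144u²v + 54u² + 126uv² − 144v³ + 54v² − 203uv + 232v² − 87v − 280u + 320v − 120    [distributive law]
= 451u²v − 554uv² − 444uv + 488u² − 94u + 126u³ − 144v³ + 286v² + 233v − 120    [combine like terms]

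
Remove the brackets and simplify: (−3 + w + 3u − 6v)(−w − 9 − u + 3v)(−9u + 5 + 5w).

(−3 + w + 3u − 6v)(−w − 9 − u + 3v)(−9u + 5 + 5w)
= (3w + 27 + 3u − 9v − w² − 9w − uw + 3vw − 3uw − 27u − 3u² + 9uv + 6vw + 54v + 6uv − 18v²)(−9u + 5 + 5w)    [distributive law]
= (−6w + 27 − 24u + 45v − w² − 4uw + 9vw − 3u² + 15uv − 18v²)(−9u + 5 + 5w)    [combine like terms]
= 54uw − 30w − 30w² − 243u + 135 + 135w + 216u² − 120u − 120uw − 405uv + 225v + 225vw + 9uw² − 5w² − 5w³ + 36u²w − 20uw − 20uw² − 81uvw + 45vw + 45vw² + 27u³ − 15u² − 15u²w − 135u²v + 75uv + 75uvw + 162uv² − 90v² − 90v²w    [distributive law]
= −86uw + 105w − 35w² − 363u + 135 + 201u² − 330uv + 225v + 270vw − 11uw² − 5w³ + 21u²w − 6uvw + 45vw² + 27u³ − 135u²v + 162uv² − 90v² − 90v²w    [combine like terms]

−86uw + 105w − 35w² − 363u + 135 + 201u² − 330uv + 225v + 270vw − 11uw² − 5w³ + 21u²w − 6uvw + 45vw² + 27u³ − 135u²v + 162uv² − 90v² − 90v²w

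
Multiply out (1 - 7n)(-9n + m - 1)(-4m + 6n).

(1 - 7n)(-9n + m - 1)(-4m + 6n)
= (-9n + m - 1 + 63n² - 7mn + 7n)(-4m + 6n)    [distributive law]
= (-2n + m - 1 + 63n² - 7mn)(-4m + 6n)    [combine like terms]
= 8mn - 12n² - 4m² + 6mn + 4m - 6n - 252mn² + 378n³ + 28m²n - 42mn²    [distributive law]
= 14mn - 12n² - 4m² + 4m - 6n - 294mn² + 378n³ + 28m²n    [combine like terms]

14mn - 12n² - 4m² + 4m - 6n - 294mn² + 378n³ + 28m²n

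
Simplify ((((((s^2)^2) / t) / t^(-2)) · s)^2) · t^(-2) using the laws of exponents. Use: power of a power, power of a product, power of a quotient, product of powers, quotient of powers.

((((((s^2)^2) / t) / t^(-2)) · s)^2) · t^(-2)
= ((((((s^2)^2) / t) / t^(-2))^2) · (s^2)) · t^(-2)    [power of a product]
= ((((((s^2)^2) / t)^2) / ((t^(-2))^2)) · (s^2)) · t^(-2)    [power of a quotient]
= ((((((s^2)^2)^2) / (t^2)) / ((t^(-2))^2)) · (s^2)) · t^(-2)    [power of a quotient]
= (((((s^2)^4) / (t^2)) / ((t^(-2))^2)) · (s^2)) · t^(-2)    [power of a power]
= (((s^8 / (t^2)) / ((t^(-2))^2)) · (s^2)) · t^(-2)    [power of a power]
= (((s^8 / t^2) / t^(-4)) · (s^2)) · t^(-2)    [power of a power]
= s^10    [quotient of powers; product of powers]

s^10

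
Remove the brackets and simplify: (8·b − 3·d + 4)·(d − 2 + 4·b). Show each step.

−4·b·d + 32·b^2 − 3·d^2 + 10·d − 8

(8·b − 3·d + 4)·(d − 2 + 4·b)
= 8·b·d − 16·b + 32·b^2 − 3·d^2 + 6·d − 12·b·d + 4·d − 8 + 16·b    [distributive law]
= −4·b·d + 32·b^2 − 3·d^2 + 10·d − 8    [combine like terms]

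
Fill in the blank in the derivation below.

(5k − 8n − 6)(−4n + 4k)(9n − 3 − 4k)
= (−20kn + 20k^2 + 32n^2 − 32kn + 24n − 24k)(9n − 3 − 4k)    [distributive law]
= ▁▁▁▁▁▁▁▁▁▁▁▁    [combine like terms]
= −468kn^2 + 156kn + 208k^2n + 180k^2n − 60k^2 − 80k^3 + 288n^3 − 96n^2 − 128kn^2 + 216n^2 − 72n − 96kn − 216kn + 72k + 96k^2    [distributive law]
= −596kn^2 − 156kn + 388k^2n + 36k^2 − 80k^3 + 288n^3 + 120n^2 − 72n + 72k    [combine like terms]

Applying combine like terms to the line above:

(−52kn + 20k^2 + 32n^2 + 24n − 24k)(9n − 3 − 4k)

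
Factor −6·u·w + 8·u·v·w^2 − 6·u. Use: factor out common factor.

−6·u·w + 8·u·v·w^2 − 6·u
= 2(−3·u·w + 4·u·v·w^2 − 3·u)    [factor out 2]
= 2·u(−3·w + 4·v·w^2 − 3)    [factor out u]

2·u(−3·w + 4·v·w^2 − 3)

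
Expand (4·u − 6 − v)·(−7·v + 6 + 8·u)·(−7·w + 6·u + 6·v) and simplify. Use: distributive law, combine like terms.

252·u·v·w − 24·u²·v − 174·u·v² + 168·u·w − 144·u² + 72·u·v − 224·u²·w + 192·u³ − 252·v·w + 216·v² + 252·w − 216·u − 216·v − 49·v²·w + 42·v³

(4·u − 6 − v)·(−7·v + 6 + 8·u)·(−7·w + 6·u + 6·v)
= (−28·u·v + 24·u + 32·u² + 42·v − 36 − 48·u + 7·v² − 6·v − 8·u·v)·(−7·w + 6·u + 6·v)    [distributive law]
= (−36·u·v − 24·u + 32·u² + 36·v − 36 + 7·v²)·(−7·w + 6·u + 6·v)    [combine like terms]
= 252·u·v·w − 216·u²·v − 216·u·v² + 168·u·w − 144·u² − 144·u·v − 224·u²·w + 192·u³ + 192·u²·v − 252·v·w + 216·u·v + 216·v² + 252·w − 216·u − 216·v − 49·v²·w + 42·u·v² + 42·v³    [distributive law]
= 252·u·v·w − 24·u²·v − 174·u·v² + 168·u·w − 144·u² + 72·u·v − 224·u²·w + 192·u³ − 252·v·w + 216·v² + 252·w − 216·u − 216·v − 49·v²·w + 42·v³    [combine like terms]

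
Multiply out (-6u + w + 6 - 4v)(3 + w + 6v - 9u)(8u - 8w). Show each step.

-576u² + 648uw - 552u²w + 128uw² + 432u³ - 72w² - 8w³ + 16uvw - 16vw² + 144u - 144w + 192uv - 192vw - 192uv² + 192v²w

(-6u + w + 6 - 4v)(3 + w + 6v - 9u)(8u - 8w)
= (-18u - 6uw - 36uv + 54u² + 3w + w² + 6vw - 9uw + 18 + 6w + 36v - 54u - 12v - 4vw - 24v² + 36uv)(8u - 8w)    [distributive law]
= (-72u - 15uw + 54u² + 9w + w² + 2vw + 18 + 24v - 24v²)(8u - 8w)    [combine like terms]
= -576u² + 576uw - 120u²w + 120uw² + 432u³ - 432u²w + 72uw - 72w² + 8uw² - 8w³ + 16uvw - 16vw² + 144u - 144w + 192uv - 192vw - 192uv² + 192v²w    [distributive law]
= -576u² + 648uw - 552u²w + 128uw² + 432u³ - 72w² - 8w³ + 16uvw - 16vw² + 144u - 144w + 192uv - 192vw - 192uv² + 192v²w    [combine like terms]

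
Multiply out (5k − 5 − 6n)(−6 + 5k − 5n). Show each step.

−55k + 25k^2 − 55kn + 30 + 61n + 30n^2

(5k − 5 − 6n)(−6 + 5k − 5n)
= −30k + 25k^2 − 25kn + 30 − 25k + 25n + 36n − 30kn + 30n^2    [distributive law]
= −55k + 25k^2 − 55kn + 30 + 61n + 30n^2    [combine like terms]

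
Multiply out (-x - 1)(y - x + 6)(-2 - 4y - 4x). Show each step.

(-x - 1)(y - x + 6)(-2 - 4y - 4x)
= (-xy + x^2 - 6x - y + x - 6)(-2 - 4y - 4x)    [distributive law]
= (-xy + x^2 - 5x - y - 6)(-2 - 4y - 4x)    [combine like terms]
= 2xy + 4xy^2 + 4x^2y - 2x^2 - 4x^2y - 4x^3 + 10x + 20xy + 20x^2 + 2y + 4y^2 + 4xy + 12 + 24y + 24x    [distributive law]
= 26xy + 4xy^2 + 18x^2 - 4x^3 + 34x + 26y + 4y^2 + 12    [combine like terms]

26xy + 4xy^2 + 18x^2 - 4x^3 + 34x + 26y + 4y^2 + 12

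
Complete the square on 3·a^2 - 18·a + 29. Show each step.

3(a - 3)^2 + 2

3·a^2 - 18·a + 29
= 3(a^2 - 6·a) + 29    [factor out 3 from the a-terms]
= 3(a^2 - 6·a + 9 - 9) + 29    [add and subtract 9 inside the bracket]
= 3(a - 3)^2 - 27 + 29    [perfect-square identity]
= 3(a - 3)^2 + 2    [combine constants]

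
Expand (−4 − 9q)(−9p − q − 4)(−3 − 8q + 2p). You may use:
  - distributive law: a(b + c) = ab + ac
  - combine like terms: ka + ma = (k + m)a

−76p − 451pq + 72p^2 − 248q − 347q^2 − 48 − 630pq^2 + 162p^2q − 72q^3

(−4 − 9q)(−9p − q − 4)(−3 − 8q + 2p)
= (36p + 4q + 16 + 81pq + 9q^2 + 36q)(−3 − 8q + 2p)    [distributive law]
= (36p + 40q + 16 + 81pq + 9q^2)(−3 − 8q + 2p)    [combine like terms]
= −108p − 288pq + 72p^2 − 120q − 320q^2 + 80pq − 48 − 128q + 32p − 243pq − 648pq^2 + 162p^2q − 27q^2 − 72q^3 + 18pq^2    [distributive law]
= −76p − 451pq + 72p^2 − 248q − 347q^2 − 48 − 630pq^2 + 162p^2q − 72q^3    [combine like terms]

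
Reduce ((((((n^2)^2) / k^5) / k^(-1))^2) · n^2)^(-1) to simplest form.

((((((n^2)^2) / k^5) / k^(-1))^2) · n^2)^(-1)
= ((((((n^2)^2) / k^5) / k^(-1))^2)^(-1)) · ((n^2)^(-1))    [power of a product]
= (((((n^2)^2) / k^5) / k^(-1))^(-2)) · ((n^2)^(-1))    [power of a power]
= (((((n^2)^2) / k^5)^(-2)) / ((k^(-1))^(-2))) · ((n^2)^(-1))    [power of a quotient]
= (((((n^2)^2)^(-2)) / ((k^5)^(-2))) / ((k^(-1))^(-2))) · ((n^2)^(-1))    [power of a quotient]
= ((((n^2)^(-4)) / ((k^5)^(-2))) / ((k^(-1))^(-2))) · ((n^2)^(-1))    [power of a power]
= ((n^(-8) / ((k^5)^(-2))) / ((k^(-1))^(-2))) · ((n^2)^(-1))    [power of a power]
= ((n^(-8) / k^(-10)) / ((k^(-1))^(-2))) · ((n^2)^(-1))    [power of a power]
= ((n^(-8) / k^(-10)) / k^2) · ((n^2)^(-1))    [power of a power]
= ((n^(-8) / k^(-10)) / k^2) · n^(-2)    [power of a power]
= k^8·n^(-10)    [quotient of powers; product of powers]

k^8·n^(-10)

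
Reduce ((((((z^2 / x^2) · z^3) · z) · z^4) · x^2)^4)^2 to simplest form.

z^80

((((((z^2 / x^2) · z^3) · z) · z^4) · x^2)^4)^2
= (((((z^2 / x^2) · z^3) · z) · z^4) · x^2)^8    [power of a power]
= (((((z^2 / x^2) · z^3) · z) · z^4)^8) · ((x^2)^8)    [power of a product]
= (((((z^2 / x^2) · z^3) · z)^8) · ((z^4)^8)) · ((x^2)^8)    [power of a product]
= (((((z^2 / x^2) · z^3)^8) · (z^8)) · ((z^4)^8)) · ((x^2)^8)    [power of a product]
= (((((z^2 / x^2)^8) · ((z^3)^8)) · (z^8)) · ((z^4)^8)) · ((x^2)^8)    [power of a product]
= ((((((z^2)^8) / ((x^2)^8)) · ((z^3)^8)) · (z^8)) · ((z^4)^8)) · ((x^2)^8)    [power of a quotient]
= ((((z^16 / ((x^2)^8)) · ((z^3)^8)) · (z^8)) · ((z^4)^8)) · ((x^2)^8)    [power of a power]
= ((((z^16 / x^16) · ((z^3)^8)) · (z^8)) · ((z^4)^8)) · ((x^2)^8)    [power of a power]
= ((((z^16 / x^16) · z^24) · (z^8)) · ((z^4)^8)) · ((x^2)^8)    [power of a power]
= ((((z^16 / x^16) · z^24) · z^8) · z^32) · ((x^2)^8)    [power of a power]
= ((((z^16 / x^16) · z^24) · z^8) · z^32) · x^16    [power of a power]
= z^80    [quotient of powers; product of powers]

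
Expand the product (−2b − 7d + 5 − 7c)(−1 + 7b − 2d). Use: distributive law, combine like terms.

(−2b − 7d + 5 − 7c)(−1 + 7b − 2d)
= 2b − 14b^2 + 4bd + 7d − 49bd + 14d^2 − 5 + 35b − 10d + 7c − 49bc + 14cd    [distributive law]
= 37b − 14b^2 − 45bd − 3d + 14d^2 − 5 + 7c − 49bc + 14cd    [combine like terms]

37b − 14b^2 − 45bd − 3d + 14d^2 − 5 + 7c − 49bc + 14cd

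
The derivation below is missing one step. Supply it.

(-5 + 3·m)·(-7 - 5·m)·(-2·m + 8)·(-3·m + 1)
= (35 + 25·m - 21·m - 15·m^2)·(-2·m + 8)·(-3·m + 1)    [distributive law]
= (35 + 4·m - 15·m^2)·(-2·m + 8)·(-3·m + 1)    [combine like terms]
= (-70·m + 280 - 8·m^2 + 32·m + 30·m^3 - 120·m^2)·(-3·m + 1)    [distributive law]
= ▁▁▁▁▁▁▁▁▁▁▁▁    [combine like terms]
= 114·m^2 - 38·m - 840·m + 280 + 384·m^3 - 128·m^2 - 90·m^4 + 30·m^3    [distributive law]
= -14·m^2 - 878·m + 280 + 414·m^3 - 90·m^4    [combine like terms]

By combine like terms:

(-38·m + 280 - 128·m^2 + 30·m^3)·(-3·m + 1)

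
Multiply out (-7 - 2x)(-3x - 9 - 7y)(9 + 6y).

351x + 360xy + 567 + 819y + 294y² + 54x² + 36x²y + 84xy²

(-7 - 2x)(-3x - 9 - 7y)(9 + 6y)
= (21x + 63 + 49y + 6x² + 18x + 14xy)(9 + 6y)    [distributive law]
= (39x + 63 + 49y + 6x² + 14xy)(9 + 6y)    [combine like terms]
= 351x + 234xy + 567 + 378y + 441y + 294y² + 54x² + 36x²y + 126xy + 84xy²    [distributive law]
= 351x + 360xy + 567 + 819y + 294y² + 54x² + 36x²y + 84xy²    [combine like terms]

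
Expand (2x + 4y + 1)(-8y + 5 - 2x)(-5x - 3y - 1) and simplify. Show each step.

132x^2y + 232xy^2 - 60xy - 36x^2 - 33x + 20x^3 + 96y^3 - 4y^2 - 27y - 5

(2x + 4y + 1)(-8y + 5 - 2x)(-5x - 3y - 1)
= (-16xy + 10x - 4x^2 - 32y^2 + 20y - 8xy - 8y + 5 - 2x)(-5x - 3y - 1)    [distributive law]
= (-24xy + 8x - 4x^2 - 32y^2 + 12y + 5)(-5x - 3y - 1)    [combine like terms]
= 120x^2y + 72xy^2 + 24xy - 40x^2 - 24xy - 8x + 20x^3 + 12x^2y + 4x^2 + 160xy^2 + 96y^3 + 32y^2 - 60xy - 36y^2 - 12y - 25x - 15y - 5    [distributive law]
= 132x^2y + 232xy^2 - 60xy - 36x^2 - 33x + 20x^3 + 96y^3 - 4y^2 - 27y - 5    [combine like terms]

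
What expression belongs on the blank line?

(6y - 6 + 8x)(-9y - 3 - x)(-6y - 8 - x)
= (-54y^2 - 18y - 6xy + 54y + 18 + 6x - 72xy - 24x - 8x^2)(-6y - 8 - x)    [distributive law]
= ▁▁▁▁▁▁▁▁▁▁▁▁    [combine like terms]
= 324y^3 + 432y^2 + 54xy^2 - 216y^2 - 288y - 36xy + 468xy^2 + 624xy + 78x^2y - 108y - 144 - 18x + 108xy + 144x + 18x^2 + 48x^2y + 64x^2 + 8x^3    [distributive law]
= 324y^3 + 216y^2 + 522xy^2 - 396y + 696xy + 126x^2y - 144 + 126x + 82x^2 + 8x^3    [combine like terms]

By combine like terms:

(-54y^2 + 36y - 78xy + 18 - 18x - 8x^2)(-6y - 8 - x)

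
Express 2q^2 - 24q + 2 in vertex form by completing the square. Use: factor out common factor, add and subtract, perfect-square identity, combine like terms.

2(q - 6)^2 - 70

2q^2 - 24q + 2
= 2(q^2 - 12q) + 2    [factor out 2 from the q-terms]
= 2(q^2 - 12q + 36 - 36) + 2    [add and subtract 36 inside the bracket]
= 2(q - 6)^2 - 72 + 2    [perfect-square identity]
= 2(q - 6)^2 - 70    [combine constants]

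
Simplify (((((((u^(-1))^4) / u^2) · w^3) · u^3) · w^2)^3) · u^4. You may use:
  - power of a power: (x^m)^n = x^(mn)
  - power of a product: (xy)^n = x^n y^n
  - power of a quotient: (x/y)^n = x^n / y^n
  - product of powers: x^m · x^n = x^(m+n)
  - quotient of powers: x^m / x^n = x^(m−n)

u^(-5)w^15

(((((((u^(-1))^4) / u^2) · w^3) · u^3) · w^2)^3) · u^4
= (((((((u^(-1))^4) / u^2) · w^3) · u^3)^3) · ((w^2)^3)) · u^4    [power of a product]
= (((((((u^(-1))^4) / u^2) · w^3)^3) · ((u^3)^3)) · ((w^2)^3)) · u^4    [power of a product]
= (((((((u^(-1))^4) / u^2)^3) · ((w^3)^3)) · ((u^3)^3)) · ((w^2)^3)) · u^4    [power of a product]
= (((((((u^(-1))^4)^3) / ((u^2)^3)) · ((w^3)^3)) · ((u^3)^3)) · ((w^2)^3)) · u^4    [power of a quotient]
= ((((((u^(-1))^12) / ((u^2)^3)) · ((w^3)^3)) · ((u^3)^3)) · ((w^2)^3)) · u^4    [power of a power]
= ((((u^(-12) / ((u^2)^3)) · ((w^3)^3)) · ((u^3)^3)) · ((w^2)^3)) · u^4    [power of a power]
= ((((u^(-12) / u^6) · ((w^3)^3)) · ((u^3)^3)) · ((w^2)^3)) · u^4    [power of a power]
= (((u^(-18) · ((w^3)^3)) · ((u^3)^3)) · ((w^2)^3)) · u^4    [quotient of powers]
= (((u^(-18) · w^9) · ((u^3)^3)) · ((w^2)^3)) · u^4    [power of a power]
= (((u^(-18) · w^9) · u^9) · ((w^2)^3)) · u^4    [power of a power]
= (((u^(-18) · w^9) · u^9) · w^6) · u^4    [power of a power]
= u^(-5)w^15    [product of powers]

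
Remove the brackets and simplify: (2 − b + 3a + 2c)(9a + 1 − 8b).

(2 − b + 3a + 2c)(9a + 1 − 8b)
= 18a + 2 − 16b − 9ab − b + 8b² + 27a² + 3a − 24ab + 18ac + 2c − 16bc    [distributive law]
= 21a + 2 − 17b − 33ab + 8b² + 27a² + 18ac + 2c − 16bc    [combine like terms]

21a + 2 − 17b − 33ab + 8b² + 27a² + 18ac + 2c − 16bc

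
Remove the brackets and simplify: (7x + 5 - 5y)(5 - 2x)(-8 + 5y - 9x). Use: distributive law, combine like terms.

-425x + 270xy - 113x^2 - 160x^2y + 126x^3 - 200 + 325y - 125y^2 + 50xy^2

(7x + 5 - 5y)(5 - 2x)(-8 + 5y - 9x)
= (35x - 14x^2 + 25 - 10x - 25y + 10xy)(-8 + 5y - 9x)    [distributive law]
= (25x - 14x^2 + 25 - 25y + 10xy)(-8 + 5y - 9x)    [combine like terms]
= -200x + 125xy - 225x^2 + 112x^2 - 70x^2y + 126x^3 - 200 + 125y - 225x + 200y - 125y^2 + 225xy - 80xy + 50xy^2 - 90x^2y    [distributive law]
= -425x + 270xy - 113x^2 - 160x^2y + 126x^3 - 200 + 325y - 125y^2 + 50xy^2    [combine like terms]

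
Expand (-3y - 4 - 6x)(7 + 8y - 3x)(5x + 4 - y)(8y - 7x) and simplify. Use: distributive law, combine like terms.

-2827xy^2 + 2113x^2y - 1472y^2 - 792xy - 344y^3 - 816xy^3 - 1137x^2y^2 + 192y^4 + 2211x^3y + 1820x^2 - 896y + 784x + 546x^3 - 630x^4

(-3y - 4 - 6x)(7 + 8y - 3x)(5x + 4 - y)(8y - 7x)
= (-21y - 24y^2 + 9xy - 28 - 32y + 12x - 42x - 48xy + 18x^2)(5x + 4 - y)(8y - 7x)    [distributive law]
= (-53y - 24y^2 - 39xy - 28 - 30x + 18x^2)(5x + 4 - y)(8y - 7x)    [combine like terms]
= (-265xy - 212y + 53y^2 - 120xy^2 - 96y^2 + 24y^3 - 195x^2y - 156xy + 39xy^2 - 140x - 112 + 28y - 150x^2 - 120x + 30xy + 90x^3 + 72x^2 - 18x^2y)(8y - 7x)    [distributive law]
= (-391xy - 184y - 43y^2 - 81xy^2 + 24y^3 - 213x^2y - 260x - 112 - 78x^2 + 90x^3)(8y - 7x)    [combine like terms]
= -3128xy^2 + 2737x^2y - 1472y^2 + 1288xy - 344y^3 + 301xy^2 - 648xy^3 + 567x^2y^2 + 192y^4 - 168xy^3 - 1704x^2y^2 + 1491x^3y - 2080xy + 1820x^2 - 896y + 784x - 624x^2y + 546x^3 + 720x^3y - 630x^4    [distributive law]
= -2827xy^2 + 2113x^2y - 1472y^2 - 792xy - 344y^3 - 816xy^3 - 1137x^2y^2 + 192y^4 + 2211x^3y + 1820x^2 - 896y + 784x + 546x^3 - 630x^4    [combine like terms]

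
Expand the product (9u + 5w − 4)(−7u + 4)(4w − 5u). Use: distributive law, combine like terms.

(9u + 5w − 4)(−7u + 4)(4w − 5u)
= (−63u² + 36u − 35uw + 20w + 28u − 16)(4w − 5u)    [distributive law]
= (−63u² + 64u − 35uw + 20w − 16)(4w − 5u)    [combine like terms]
= −252u²w + 315u³ + 256uw − 320u² − 140uw² + 175u²w + 80w² − 100uw − 64w + 80u    [distributive law]
= −77u²w + 315u³ + 156uw − 320u² − 140uw² + 80w² − 64w + 80u    [combine like terms]

−77u²w + 315u³ + 156uw − 320u² − 140uw² + 80w² − 64w + 80u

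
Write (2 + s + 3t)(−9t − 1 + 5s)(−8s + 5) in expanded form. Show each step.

(2 + s + 3t)(−9t − 1 + 5s)(−8s + 5)
= (−18t − 2 + 10s − 9st − s + 5s² − 27t² − 3t + 15st)(−8s + 5)    [distributive law]
= (−21t − 2 + 9s + 6st + 5s² − 27t²)(−8s + 5)    [combine like terms]
= 168st − 105t + 16s − 10 − 72s² + 45s − 48s²t + 30st − 40s³ + 25s² + 216st² − 135t²    [distributive law]
= 198st − 105t + 61s − 10 − 47s² − 48s²t − 40s³ + 216st² − 135t²    [combine like terms]

198st − 105t + 61s − 10 − 47s² − 48s²t − 40s³ + 216st² − 135t²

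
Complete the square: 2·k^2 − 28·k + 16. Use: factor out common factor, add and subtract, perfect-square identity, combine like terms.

2(k − 7)^2 − 82

2·k^2 − 28·k + 16
= 2(k^2 − 14·k) + 16    [factor out 2 from the k-terms]
= 2(k^2 − 14·k + 49 − 49) + 16    [add and subtract 49 inside the bracket]
= 2(k − 7)^2 − 98 + 16    [perfect-square identity]
= 2(k − 7)^2 − 82    [combine constants]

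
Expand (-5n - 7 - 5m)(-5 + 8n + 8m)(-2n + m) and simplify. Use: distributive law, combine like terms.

62n² + 31mn + 80n³ + 120mn² - 70n + 35m - 31m² - 40m³

(-5n - 7 - 5m)(-5 + 8n + 8m)(-2n + m)
= (25n - 40n² - 40mn + 35 - 56n - 56m + 25m - 40mn - 40m²)(-2n + m)    [distributive law]
= (-31n - 40n² - 80mn + 35 - 31m - 40m²)(-2n + m)    [combine like terms]
= 62n² - 31mn + 80n³ - 40mn² + 160mn² - 80m²n - 70n + 35m + 62mn - 31m² + 80m²n - 40m³    [distributive law]
= 62n² + 31mn + 80n³ + 120mn² - 70n + 35m - 31m² - 40m³    [combine like terms]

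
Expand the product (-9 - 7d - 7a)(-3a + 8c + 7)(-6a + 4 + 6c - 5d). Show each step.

216a² + 290a + 76ac + 488ad - 666c - 432c² - 158cd - 252 + 119d - 231a²d + 742acd - 105ad² - 336c²d + 280cd² + 245d² - 126a³ + 462a²c - 336ac²

(-9 - 7d - 7a)(-3a + 8c + 7)(-6a + 4 + 6c - 5d)
= (27a - 72c - 63 + 21ad - 56cd - 49d + 21a² - 56ac - 49a)(-6a + 4 + 6c - 5d)    [distributive law]
= (-22a - 72c - 63 + 21ad - 56cd - 49d + 21a² - 56ac)(-6a + 4 + 6c - 5d)    [combine like terms]
= 132a² - 88a - 132ac + 110ad + 432ac - 288c - 432c² + 360cd + 378a - 252 - 378c + 315d - 126a²d + 84ad + 126acd - 105ad² + 336acd - 224cd - 336c²d + 280cd² + 294ad - 196d - 294cd + 245d² - 126a³ + 84a² + 126a²c - 105a²d + 336a²c - 224ac - 336ac² + 280acd    [distributive law]
= 216a² + 290a + 76ac + 488ad - 666c - 432c² - 158cd - 252 + 119d - 231a²d + 742acd - 105ad² - 336c²d + 280cd² + 245d² - 126a³ + 462a²c - 336ac²    [combine like terms]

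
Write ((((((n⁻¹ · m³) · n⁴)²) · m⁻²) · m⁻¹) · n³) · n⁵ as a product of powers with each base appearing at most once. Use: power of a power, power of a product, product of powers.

((((((n⁻¹ · m³) · n⁴)²) · m⁻²) · m⁻¹) · n³) · n⁵
= ((((((n⁻¹ · m³)²) · ((n⁴)²)) · m⁻²) · m⁻¹) · n³) · n⁵    [power of a product]
= (((((((n⁻¹)²) · ((m³)²)) · ((n⁴)²)) · m⁻²) · m⁻¹) · n³) · n⁵    [power of a product]
= (((((n⁻² · ((m³)²)) · ((n⁴)²)) · m⁻²) · m⁻¹) · n³) · n⁵    [power of a power]
= (((((n⁻² · m⁶) · ((n⁴)²)) · m⁻²) · m⁻¹) · n³) · n⁵    [power of a power]
= (((((n⁻² · m⁶) · n⁸) · m⁻²) · m⁻¹) · n³) · n⁵    [power of a power]
= m³n¹⁴    [product of powers]

m³n¹⁴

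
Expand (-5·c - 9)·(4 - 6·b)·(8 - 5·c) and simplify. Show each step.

(-5·c - 9)·(4 - 6·b)·(8 - 5·c)
= (-20·c + 30·b·c - 36 + 54·b)·(8 - 5·c)    [distributive law]
= -160·c + 100·c² + 240·b·c - 150·b·c² - 288 + 180·c + 432·b - 270·b·c    [distributive law]
= 20·c + 100·c² - 30·b·c - 150·b·c² - 288 + 432·b    [combine like terms]

20·c + 100·c² - 30·b·c - 150·b·c² - 288 + 432·b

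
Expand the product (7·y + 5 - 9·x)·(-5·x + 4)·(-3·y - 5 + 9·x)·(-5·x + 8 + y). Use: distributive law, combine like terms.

-975·x^2·y^2 + 1870·x·y^2 + 105·x·y^3 - 7424·x^2·y + 6365·x·y + 2655·x^3·y - 872·y^2 - 84·y^3 - 1700·y - 8617·x^2 + 4380·x + 7110·x^3 - 800 - 2025·x^4

(7·y + 5 - 9·x)·(-5·x + 4)·(-3·y - 5 + 9·x)·(-5·x + 8 + y)
= (-35·x·y + 28·y - 25·x + 20 + 45·x^2 - 36·x)·(-3·y - 5 + 9·x)·(-5·x + 8 + y)    [distributive law]
= (-35·x·y + 28·y - 61·x + 20 + 45·x^2)·(-3·y - 5 + 9·x)·(-5·x + 8 + y)    [combine like terms]
= (105·x·y^2 + 175·x·y - 315·x^2·y - 84·y^2 - 140·y + 252·x·y + 183·x·y + 305·x - 549·x^2 - 60·y - 100 + 180·x - 135·x^2·y - 225·x^2 + 405·x^3)·(-5·x + 8 + y)    [distributive law]
= (105·x·y^2 + 610·x·y - 450·x^2·y - 84·y^2 - 200·y + 485·x - 774·x^2 - 100 + 405·x^3)·(-5·x + 8 + y)    [combine like terms]
= -525·x^2·y^2 + 840·x·y^2 + 105·x·y^3 - 3050·x^2·y + 4880·x·y + 610·x·y^2 + 2250·x^3·y - 3600·x^2·y - 450·x^2·y^2 + 420·x·y^2 - 672·y^2 - 84·y^3 + 1000·x·y - 1600·y - 200·y^2 - 2425·x^2 + 3880·x + 485·x·y + 3870·x^3 - 6192·x^2 - 774·x^2·y + 500·x - 800 - 100·y - 2025·x^4 + 3240·x^3 + 405·x^3·y    [distributive law]
= -975·x^2·y^2 + 1870·x·y^2 + 105·x·y^3 - 7424·x^2·y + 6365·x·y + 2655·x^3·y - 872·y^2 - 84·y^3 - 1700·y - 8617·x^2 + 4380·x + 7110·x^3 - 800 - 2025·x^4    [combine like terms]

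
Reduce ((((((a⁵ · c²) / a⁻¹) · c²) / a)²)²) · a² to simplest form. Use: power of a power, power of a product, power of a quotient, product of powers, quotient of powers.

((((((a⁵ · c²) / a⁻¹) · c²) / a)²)²) · a²
= (((((a⁵ · c²) / a⁻¹) · c²) / a)⁴) · a²    [power of a power]
= (((((a⁵ · c²) / a⁻¹) · c²)⁴) / (a⁴)) · a²    [power of a quotient]
= (((((a⁵ · c²) / a⁻¹)⁴) · ((c²)⁴)) / (a⁴)) · a²    [power of a product]
= (((((a⁵ · c²)⁴) / ((a⁻¹)⁴)) · ((c²)⁴)) / (a⁴)) · a²    [power of a quotient]
= ((((((a⁵)⁴) · ((c²)⁴)) / ((a⁻¹)⁴)) · ((c²)⁴)) / (a⁴)) · a²    [power of a product]
= ((((a²⁰ · ((c²)⁴)) / ((a⁻¹)⁴)) · ((c²)⁴)) / (a⁴)) · a²    [power of a power]
= ((((a²⁰ · c⁸) / ((a⁻¹)⁴)) · ((c²)⁴)) / (a⁴)) · a²    [power of a power]
= ((((a²⁰ · c⁸) / a⁻⁴) · ((c²)⁴)) / (a⁴)) · a²    [power of a power]
= ((((a²⁰ · c⁸) / a⁻⁴) · c⁸) / (a⁴)) · a²    [power of a power]
= a²²·c¹⁶    [quotient of powers; product of powers]

a²²·c¹⁶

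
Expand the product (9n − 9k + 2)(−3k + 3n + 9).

−54kn + 27n^2 + 87n + 27k^2 − 87k + 18

(9n − 9k + 2)(−3k + 3n + 9)
= −27kn + 27n^2 + 81n + 27k^2 − 27kn − 81k − 6k + 6n + 18    [distributive law]
= −54kn + 27n^2 + 87n + 27k^2 − 87k + 18    [combine like terms]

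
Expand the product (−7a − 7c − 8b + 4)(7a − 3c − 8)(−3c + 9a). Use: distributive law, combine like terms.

−105a²c − 441a³ + 273ac² + 144ac + 756a² − 63c³ − 132c² + 384abc − 504a²b − 72bc² − 192bc + 576ab + 96c − 288a

(−7a − 7c − 8b + 4)(7a − 3c − 8)(−3c + 9a)
= (−49a² + 21ac + 56a − 49ac + 21c² + 56c − 56ab + 24bc + 64b + 28a − 12c − 32)(−3c + 9a)    [distributive law]
= (−49a² − 28ac + 84a + 21c² + 44c − 56ab + 24bc + 64b − 32)(−3c + 9a)    [combine like terms]
= 147a²c − 441a³ + 84ac² − 252a²c − 252ac + 756a² − 63c³ + 189ac² − 132c² + 396ac + 168abc − 504a²b − 72bc² + 216abc − 192bc + 576ab + 96c − 288a    [distributive law]
= −105a²c − 441a³ + 273ac² + 144ac + 756a² − 63c³ − 132c² + 384abc − 504a²b − 72bc² − 192bc + 576ab + 96c − 288a    [combine like terms]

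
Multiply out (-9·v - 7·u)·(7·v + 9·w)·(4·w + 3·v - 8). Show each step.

(-9·v - 7·u)·(7·v + 9·w)·(4·w + 3·v - 8)
= (-63·v^2 - 81·v·w - 49·u·v - 63·u·w)·(4·w + 3·v - 8)    [distributive law]
= -252·v^2·w - 189·v^3 + 504·v^2 - 324·v·w^2 - 243·v^2·w + 648·v·w - 196·u·v·w - 147·u·v^2 + 392·u·v - 252·u·w^2 - 189·u·v·w + 504·u·w    [distributive law]
= -495·v^2·w - 189·v^3 + 504·v^2 - 324·v·w^2 + 648·v·w - 385·u·v·w - 147·u·v^2 + 392·u·v - 252·u·w^2 + 504·u·w    [combine like terms]

-495·v^2·w - 189·v^3 + 504·v^2 - 324·v·w^2 + 648·v·w - 385·u·v·w - 147·u·v^2 + 392·u·v - 252·u·w^2 + 504·u·w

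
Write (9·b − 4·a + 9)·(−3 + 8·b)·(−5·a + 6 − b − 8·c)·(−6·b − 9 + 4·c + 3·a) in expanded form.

(9·b − 4·a + 9)·(−3 + 8·b)·(−5·a + 6 − b − 8·c)·(−6·b − 9 + 4·c + 3·a)
= (−27·b + 72·b^2 + 12·a − 32·a·b − 27 + 72·b)·(−5·a + 6 − b − 8·c)·(−6·b − 9 + 4·c + 3·a)    [distributive law]
= (45·b + 72·b^2 + 12·a − 32·a·b − 27)·(−5·a + 6 − b − 8·c)·(−6·b − 9 + 4·c + 3·a)    [combine like terms]
= (−225·a·b + 270·b − 45·b^2 − 360·b·c − 360·a·b^2 + 432·b^2 − 72·b^3 − 576·b^2·c − 60·a^2 + 72·a − 12·a·b − 96·a·c + 160·a^2·b − 192·a·b + 32·a·b^2 + 256·a·b·c + 135·a − 162 + 27·b + 216·c)·(−6·b − 9 + 4·c + 3·a)    [distributive law]
= (−429·a·b + 297·b + 387·b^2 − 360·b·c − 328·a·b^2 − 72·b^3 − 576·b^2·c − 60·a^2 + 207·a − 96·a·c + 160·a^2·b + 256·a·b·c − 162 + 216·c)·(−6·b − 9 + 4·c + 3·a)    [combine like terms]
= 2574·a·b^2 + 3861·a·b − 1716·a·b·c − 1287·a^2·b − 1782·b^2 − 2673·b + 1188·b·c + 891·a·b − 2322·b^3 − 3483·b^2 + 1548·b^2·c + 1161·a·b^2 + 2160·b^2·c + 3240·b·c − 1440·b·c^2 − 1080·a·b·c + 1968·a·b^3 + 2952·a·b^2 − 1312·a·b^2·c − 984·a^2·b^2 + 432·b^4 + 648·b^3 − 288·b^3·c − 216·a·b^3 + 3456·b^3·c + 5184·b^2·c − 2304·b^2·c^2 − 1728·a·b^2·c + 360·a^2·b + 540·a^2 − 240·a^2·c − 180·a^3 − 1242·a·b − 1863·a + 828·a·c + 621·a^2 + 576·a·b·c + 864·a·c − 384·a·c^2 − 288·a^2·c − 960·a^2·b^2 − 1440·a^2·b + 640·a^2·b·c + 480·a^3·b − 1536·a·b^2·c − 2304·a·b·c + 1024·a·b·c^2 + 768·a^2·b·c + 972·b + 1458 − 648·c − 486·a − 1296·b·c − 1944·c + 864·c^2 + 648·a·c    [distributive law]
= 6687·a·b^2 + 3510·a·b − 4524·a·b·c − 2367·a^2·b − 5265·b^2 − 1701·b + 3132·b·c − 1674·b^3 + 8892·b^2·c − 1440·b·c^2 + 1752·a·b^3 − 4576·a·b^2·c − 1944·a^2·b^2 + 432·b^4 + 3168·b^3·c − 2304·b^2·c^2 + 1161·a^2 − 528·a^2·c − 180·a^3 − 2349·a + 2340·a·c − 384·a·c^2 + 1408·a^2·b·c + 480·a^3·b + 1024·a·b·c^2 + 1458 − 2592·c + 864·c^2    [combine like terms]

6687·a·b^2 + 3510·a·b − 4524·a·b·c − 2367·a^2·b − 5265·b^2 − 1701·b + 3132·b·c − 1674·b^3 + 8892·b^2·c − 1440·b·c^2 + 1752·a·b^3 − 4576·a·b^2·c − 1944·a^2·b^2 + 432·b^4 + 3168·b^3·c − 2304·b^2·c^2 + 1161·a^2 − 528·a^2·c − 180·a^3 − 2349·a + 2340·a·c − 384·a·c^2 + 1408·a^2·b·c + 480·a^3·b + 1024·a·b·c^2 + 1458 − 2592·c + 864·c^2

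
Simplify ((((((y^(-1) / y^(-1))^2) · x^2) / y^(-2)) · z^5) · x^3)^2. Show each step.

((((((y^(-1) / y^(-1))^2) · x^2) / y^(-2)) · z^5) · x^3)^2
= ((((((y^(-1) / y^(-1))^2) · x^2) / y^(-2)) · z^5)^2) · ((x^3)^2)    [power of a product]
= ((((((y^(-1) / y^(-1))^2) · x^2) / y^(-2))^2) · ((z^5)^2)) · ((x^3)^2)    [power of a product]
= ((((((y^(-1) / y^(-1))^2) · x^2)^2) / ((y^(-2))^2)) · ((z^5)^2)) · ((x^3)^2)    [power of a quotient]
= ((((((y^(-1) / y^(-1))^2)^2) · ((x^2)^2)) / ((y^(-2))^2)) · ((z^5)^2)) · ((x^3)^2)    [power of a product]
= (((((y^(-1) / y^(-1))^4) · ((x^2)^2)) / ((y^(-2))^2)) · ((z^5)^2)) · ((x^3)^2)    [power of a power]
= ((((((y^(-1))^4) / ((y^(-1))^4)) · ((x^2)^2)) / ((y^(-2))^2)) · ((z^5)^2)) · ((x^3)^2)    [power of a quotient]
= ((((y^(-4) / ((y^(-1))^4)) · ((x^2)^2)) / ((y^(-2))^2)) · ((z^5)^2)) · ((x^3)^2)    [power of a power]
= ((((y^(-4) / y^(-4)) · ((x^2)^2)) / ((y^(-2))^2)) · ((z^5)^2)) · ((x^3)^2)    [power of a power]
= (((y^0 · ((x^2)^2)) / ((y^(-2))^2)) · ((z^5)^2)) · ((x^3)^2)    [quotient of powers]
= (((y^0 · x^4) / ((y^(-2))^2)) · ((z^5)^2)) · ((x^3)^2)    [power of a power]
= (((y^0 · x^4) / y^(-4)) · ((z^5)^2)) · ((x^3)^2)    [power of a power]
= (((y^0 · x^4) / y^(-4)) · z^10) · ((x^3)^2)    [power of a power]
= (((y^0 · x^4) / y^(-4)) · z^10) · x^6    [power of a power]
= x^10y^4z^10    [quotient of powers; product of powers]

x^10y^4z^10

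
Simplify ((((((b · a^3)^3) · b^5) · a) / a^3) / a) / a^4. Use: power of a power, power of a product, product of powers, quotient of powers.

a^2·b^8

((((((b · a^3)^3) · b^5) · a) / a^3) / a) / a^4
= ((((((b^3) · ((a^3)^3)) · b^5) · a) / a^3) / a) / a^4    [power of a product]
= (((((b^3 · a^9) · b^5) · a) / a^3) / a) / a^4    [power of a power]
= a^2·b^8    [quotient of powers; product of powers]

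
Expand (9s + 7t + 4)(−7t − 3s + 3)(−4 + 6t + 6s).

384st − 798st^2 − 666s^2t + 198s^2 − 162s^3 + 12s + 154t^2 − 294t^3 + 100t − 48

(9s + 7t + 4)(−7t − 3s + 3)(−4 + 6t + 6s)
= (−63st − 27s^2 + 27s − 49t^2 − 21st + 21t − 28t − 12s + 12)(−4 + 6t + 6s)    [distributive law]
= (−84st − 27s^2 + 15s − 49t^2 − 7t + 12)(−4 + 6t + 6s)    [combine like terms]
= 336st − 504st^2 − 504s^2t + 108s^2 − 162s^2t − 162s^3 − 60s + 90st + 90s^2 + 196t^2 − 294t^3 − 294st^2 + 28t − 42t^2 − 42st − 48 + 72t + 72s    [distributive law]
= 384st − 798st^2 − 666s^2t + 198s^2 − 162s^3 + 12s + 154t^2 − 294t^3 + 100t − 48    [combine like terms]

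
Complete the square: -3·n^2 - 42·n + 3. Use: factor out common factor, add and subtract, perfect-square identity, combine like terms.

-3(n + 7)^2 + 150

-3·n^2 - 42·n + 3
= -3(n^2 + 14·n) + 3    [factor out -3 from the n-terms]
= -3(n^2 + 14·n + 49 - 49) + 3    [add and subtract 49 inside the bracket]
= -3(n + 7)^2 + 147 + 3    [perfect-square identity]
= -3(n + 7)^2 + 150    [combine constants]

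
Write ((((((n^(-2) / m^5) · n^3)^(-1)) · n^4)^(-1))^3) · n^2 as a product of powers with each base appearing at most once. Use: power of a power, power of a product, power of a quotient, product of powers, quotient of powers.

m^(-15)n^(-7)

((((((n^(-2) / m^5) · n^3)^(-1)) · n^4)^(-1))^3) · n^2
= (((((n^(-2) / m^5) · n^3)^(-1)) · n^4)^(-3)) · n^2    [power of a power]
= (((((n^(-2) / m^5) · n^3)^(-1))^(-3)) · ((n^4)^(-3))) · n^2    [power of a product]
= ((((n^(-2) / m^5) · n^3)^3) · ((n^4)^(-3))) · n^2    [power of a power]
= ((((n^(-2) / m^5)^3) · ((n^3)^3)) · ((n^4)^(-3))) · n^2    [power of a product]
= (((((n^(-2))^3) / ((m^5)^3)) · ((n^3)^3)) · ((n^4)^(-3))) · n^2    [power of a quotient]
= (((n^(-6) / ((m^5)^3)) · ((n^3)^3)) · ((n^4)^(-3))) · n^2    [power of a power]
= (((n^(-6) / m^15) · ((n^3)^3)) · ((n^4)^(-3))) · n^2    [power of a power]
= (((n^(-6) / m^15) · n^9) · ((n^4)^(-3))) · n^2    [power of a power]
= (((n^(-6) / m^15) · n^9) · n^(-12)) · n^2    [power of a power]
= m^(-15)n^(-7)    [quotient of powers; product of powers]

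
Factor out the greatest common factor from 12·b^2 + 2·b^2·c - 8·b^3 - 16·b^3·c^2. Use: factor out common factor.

2·b^2(6 + c - 4·b - 8·b·c^2)

12·b^2 + 2·b^2·c - 8·b^3 - 16·b^3·c^2
= 2(6·b^2 + b^2·c - 4·b^3 - 8·b^3·c^2)    [factor out 2]
= 2·b^2(6 + c - 4·b - 8·b·c^2)    [factor out b^2]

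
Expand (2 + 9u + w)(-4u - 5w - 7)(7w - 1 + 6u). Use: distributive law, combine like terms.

(2 + 9u + w)(-4u - 5w - 7)(7w - 1 + 6u)
= (-8u - 10w - 14 - 36u^2 - 45uw - 63u - 4uw - 5w^2 - 7w)(7w - 1 + 6u)    [distributive law]
= (-71u - 17w - 14 - 36u^2 - 49uw - 5w^2)(7w - 1 + 6u)    [combine like terms]
= -497uw + 71u - 426u^2 - 119w^2 + 17w - 102uw - 98w + 14 - 84u - 252u^2w + 36u^2 - 216u^3 - 343uw^2 + 49uw - 294u^2w - 35w^3 + 5w^2 - 30uw^2    [distributive law]
= -550uw - 13u - 390u^2 - 114w^2 - 81w + 14 - 546u^2w - 216u^3 - 373uw^2 - 35w^3    [combine like terms]

-550uw - 13u - 390u^2 - 114w^2 - 81w + 14 - 546u^2w - 216u^3 - 373uw^2 - 35w^3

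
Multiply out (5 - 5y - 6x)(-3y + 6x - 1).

(5 - 5y - 6x)(-3y + 6x - 1)
= -15y + 30x - 5 + 15y^2 - 30xy + 5y + 18xy - 36x^2 + 6x    [distributive law]
= -10y + 36x - 5 + 15y^2 - 12xy - 36x^2    [combine like terms]

-10y + 36x - 5 + 15y^2 - 12xy - 36x^2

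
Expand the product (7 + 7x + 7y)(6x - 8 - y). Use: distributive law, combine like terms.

-14x - 56 - 63y + 42x^2 + 35xy - 7y^2

(7 + 7x + 7y)(6x - 8 - y)
= 42x - 56 - 7y + 42x^2 - 56x - 7xy + 42xy - 56y - 7y^2    [distributive law]
= -14x - 56 - 63y + 42x^2 + 35xy - 7y^2    [combine like terms]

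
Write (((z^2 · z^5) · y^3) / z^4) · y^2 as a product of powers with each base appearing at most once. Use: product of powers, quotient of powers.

(((z^2 · z^5) · y^3) / z^4) · y^2
= ((z^7 · y^3) / z^4) · y^2    [product of powers]
= y^5·z^3    [quotient of powers; product of powers]

y^5·z^3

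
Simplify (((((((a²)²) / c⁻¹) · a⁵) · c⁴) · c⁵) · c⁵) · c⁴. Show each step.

a⁹c¹⁹

(((((((a²)²) / c⁻¹) · a⁵) · c⁴) · c⁵) · c⁵) · c⁴
= (((((a⁴ / c⁻¹) · a⁵) · c⁴) · c⁵) · c⁵) · c⁴    [power of a power]
= a⁹c¹⁹    [quotient of powers; product of powers]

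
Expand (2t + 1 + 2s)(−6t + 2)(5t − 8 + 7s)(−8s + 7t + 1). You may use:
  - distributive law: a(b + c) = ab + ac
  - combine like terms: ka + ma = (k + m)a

(2t + 1 + 2s)(−6t + 2)(5t − 8 + 7s)(−8s + 7t + 1)
= (−12t^2 + 4t − 6t + 2 − 12st + 4s)(5t − 8 + 7s)(−8s + 7t + 1)    [distributive law]
= (−12t^2 − 2t + 2 − 12st + 4s)(5t − 8 + 7s)(−8s + 7t + 1)    [combine like terms]
= (−60t^3 + 96t^2 − 84st^2 − 10t^2 + 16t − 14st + 10t − 16 + 14s − 60st^2 + 96st − 84s^2t + 20st − 32s + 28s^2)(−8s + 7t + 1)    [distributive law]
= (−60t^3 + 86t^2 − 144st^2 + 26t + 102st − 16 − 18s − 84s^2t + 28s^2)(−8s + 7t + 1)    [combine like terms]
= 480st^3 − 420t^4 − 60t^3 − 688st^2 + 602t^3 + 86t^2 + 1152s^2t^2 − 1008st^3 − 144st^2 − 208st + 182t^2 + 26t − 816s^2t + 714st^2 + 102st + 128s − 112t − 16 + 144s^2 − 126st − 18s + 672s^3t − 588s^2t^2 − 84s^2t − 224s^3 + 196s^2t + 28s^2    [distributive law]
= −528st^3 − 420t^4 + 542t^3 − 118st^2 + 268t^2 + 564s^2t^2 − 232st − 86t − 704s^2t + 110s − 16 + 172s^2 + 672s^3t − 224s^3    [combine like terms]

−528st^3 − 420t^4 + 542t^3 − 118st^2 + 268t^2 + 564s^2t^2 − 232st − 86t − 704s^2t + 110s − 16 + 172s^2 + 672s^3t − 224s^3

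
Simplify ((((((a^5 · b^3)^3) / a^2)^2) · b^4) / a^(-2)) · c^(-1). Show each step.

((((((a^5 · b^3)^3) / a^2)^2) · b^4) / a^(-2)) · c^(-1)
= ((((((a^5 · b^3)^3)^2) / ((a^2)^2)) · b^4) / a^(-2)) · c^(-1)    [power of a quotient]
= (((((a^5 · b^3)^6) / ((a^2)^2)) · b^4) / a^(-2)) · c^(-1)    [power of a power]
= ((((((a^5)^6) · ((b^3)^6)) / ((a^2)^2)) · b^4) / a^(-2)) · c^(-1)    [power of a product]
= ((((a^30 · ((b^3)^6)) / ((a^2)^2)) · b^4) / a^(-2)) · c^(-1)    [power of a power]
= ((((a^30 · b^18) / ((a^2)^2)) · b^4) / a^(-2)) · c^(-1)    [power of a power]
= ((((a^30 · b^18) / a^4) · b^4) / a^(-2)) · c^(-1)    [power of a power]
= a^28b^22c^(-1)    [quotient of powers; product of powers]

a^28b^22c^(-1)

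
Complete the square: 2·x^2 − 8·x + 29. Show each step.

2(x − 2)^2 + 21

2·x^2 − 8·x + 29
= 2(x^2 − 4·x) + 29    [factor out 2 from the x-terms]
= 2(x^2 − 4·x + 4 − 4) + 29    [add and subtract 4 inside the bracket]
= 2(x − 2)^2 − 8 + 29    [perfect-square identity]
= 2(x − 2)^2 + 21    [combine constants]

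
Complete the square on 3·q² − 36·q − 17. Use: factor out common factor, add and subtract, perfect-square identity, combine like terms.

3·q² − 36·q − 17
= 3(q² − 12·q) − 17    [factor out 3 from the q-terms]
= 3(q² − 12·q + 36 − 36) − 17    [add and subtract 36 inside the bracket]
= 3(q − 6)² − 108 − 17    [perfect-square identity]
= 3(q − 6)² − 125    [combine constants]

3(q − 6)² − 125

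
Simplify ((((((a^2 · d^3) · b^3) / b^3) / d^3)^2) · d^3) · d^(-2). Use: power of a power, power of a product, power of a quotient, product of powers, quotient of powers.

a^4·d

((((((a^2 · d^3) · b^3) / b^3) / d^3)^2) · d^3) · d^(-2)
= ((((((a^2 · d^3) · b^3) / b^3)^2) / ((d^3)^2)) · d^3) · d^(-2)    [power of a quotient]
= ((((((a^2 · d^3) · b^3)^2) / ((b^3)^2)) / ((d^3)^2)) · d^3) · d^(-2)    [power of a quotient]
= ((((((a^2 · d^3)^2) · ((b^3)^2)) / ((b^3)^2)) / ((d^3)^2)) · d^3) · d^(-2)    [power of a product]
= (((((((a^2)^2) · ((d^3)^2)) · ((b^3)^2)) / ((b^3)^2)) / ((d^3)^2)) · d^3) · d^(-2)    [power of a product]
= (((((a^4 · ((d^3)^2)) · ((b^3)^2)) / ((b^3)^2)) / ((d^3)^2)) · d^3) · d^(-2)    [power of a power]
= (((((a^4 · d^6) · ((b^3)^2)) / ((b^3)^2)) / ((d^3)^2)) · d^3) · d^(-2)    [power of a power]
= (((((a^4 · d^6) · b^6) / ((b^3)^2)) / ((d^3)^2)) · d^3) · d^(-2)    [power of a power]
= (((((a^4 · d^6) · b^6) / b^6) / ((d^3)^2)) · d^3) · d^(-2)    [power of a power]
= (((((a^4 · d^6) · b^6) / b^6) / d^6) · d^3) · d^(-2)    [power of a power]
= a^4·d    [quotient of powers; product of powers]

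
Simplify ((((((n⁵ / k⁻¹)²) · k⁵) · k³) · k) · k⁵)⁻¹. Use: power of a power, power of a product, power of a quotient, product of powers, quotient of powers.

k⁻¹⁶n⁻¹⁰

((((((n⁵ / k⁻¹)²) · k⁵) · k³) · k) · k⁵)⁻¹
= ((((((n⁵ / k⁻¹)²) · k⁵) · k³) · k)⁻¹) · ((k⁵)⁻¹)    [power of a product]
= ((((((n⁵ / k⁻¹)²) · k⁵) · k³)⁻¹) · (k⁻¹)) · ((k⁵)⁻¹)    [power of a product]
= ((((((n⁵ / k⁻¹)²) · k⁵)⁻¹) · ((k³)⁻¹)) · (k⁻¹)) · ((k⁵)⁻¹)    [power of a product]
= ((((((n⁵ / k⁻¹)²)⁻¹) · ((k⁵)⁻¹)) · ((k³)⁻¹)) · (k⁻¹)) · ((k⁵)⁻¹)    [power of a product]
= (((((n⁵ / k⁻¹)⁻²) · ((k⁵)⁻¹)) · ((k³)⁻¹)) · (k⁻¹)) · ((k⁵)⁻¹)    [power of a power]
= ((((((n⁵)⁻²) / ((k⁻¹)⁻²)) · ((k⁵)⁻¹)) · ((k³)⁻¹)) · (k⁻¹)) · ((k⁵)⁻¹)    [power of a quotient]
= ((((n⁻¹⁰ / ((k⁻¹)⁻²)) · ((k⁵)⁻¹)) · ((k³)⁻¹)) · (k⁻¹)) · ((k⁵)⁻¹)    [power of a power]
= ((((n⁻¹⁰ / k²) · ((k⁵)⁻¹)) · ((k³)⁻¹)) · (k⁻¹)) · ((k⁵)⁻¹)    [power of a power]
= ((((n⁻¹⁰ / k²) · k⁻⁵) · ((k³)⁻¹)) · (k⁻¹)) · ((k⁵)⁻¹)    [power of a power]
= ((((n⁻¹⁰ / k²) · k⁻⁵) · k⁻³) · (k⁻¹)) · ((k⁵)⁻¹)    [power of a power]
= ((((n⁻¹⁰ / k²) · k⁻⁵) · k⁻³) · k⁻¹) · k⁻⁵    [power of a power]
= k⁻¹⁶n⁻¹⁰    [quotient of powers; product of powers]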